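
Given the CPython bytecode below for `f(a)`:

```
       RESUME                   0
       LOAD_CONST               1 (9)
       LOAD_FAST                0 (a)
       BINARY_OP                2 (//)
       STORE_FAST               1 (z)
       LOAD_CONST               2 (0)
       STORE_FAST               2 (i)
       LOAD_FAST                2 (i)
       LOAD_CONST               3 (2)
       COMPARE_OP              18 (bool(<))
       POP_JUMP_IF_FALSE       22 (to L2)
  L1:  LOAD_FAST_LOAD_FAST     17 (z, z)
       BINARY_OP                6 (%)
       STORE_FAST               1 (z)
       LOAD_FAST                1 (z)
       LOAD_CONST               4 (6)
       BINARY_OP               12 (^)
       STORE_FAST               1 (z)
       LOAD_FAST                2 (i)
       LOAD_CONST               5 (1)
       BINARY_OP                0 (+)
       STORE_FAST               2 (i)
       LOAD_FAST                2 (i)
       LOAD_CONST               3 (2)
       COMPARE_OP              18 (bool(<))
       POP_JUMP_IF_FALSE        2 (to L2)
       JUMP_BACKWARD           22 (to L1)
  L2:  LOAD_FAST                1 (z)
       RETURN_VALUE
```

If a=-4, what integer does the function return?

LOAD_CONST → push 9. Stack: [9]
LOAD_FAST a → push -4. Stack: [9, -4]
BINARY_OP // → 9 // -4 = -3. Stack: [-3]
STORE_FAST z → z=-3. Stack: []
LOAD_CONST → push 0. Stack: [0]
STORE_FAST i → i=0. Stack: []
LOAD_FAST i → push 0. Stack: [0]
LOAD_CONST → push 2. Stack: [0, 2]
COMPARE_OP bool(<) → 0 vs 2 = True. Stack: [True]
POP_JUMP_IF_FALSE → pop True; no jump. Stack: []
LOAD_FAST_LOAD_FAST z,z → push -3,-3. Stack: [-3, -3]
BINARY_OP % → -3 % -3 = 0. Stack: [0]
STORE_FAST z → z=0. Stack: []
LOAD_FAST z → push 0. Stack: [0]
LOAD_CONST → push 6. Stack: [0, 6]
BINARY_OP ^ → 0 ^ 6 = 6. Stack: [6]
STORE_FAST z → z=6. Stack: []
LOAD_FAST i → push 0. Stack: [0]
LOAD_CONST → push 1. Stack: [0, 1]
BINARY_OP + → 0 + 1 = 1. Stack: [1]
STORE_FAST i → i=1. Stack: []
LOAD_FAST i → push 1. Stack: [1]
LOAD_CONST → push 2. Stack: [1, 2]
COMPARE_OP bool(<) → 1 vs 2 = True. Stack: [True]
POP_JUMP_IF_FALSE → pop True; no jump. Stack: []
LOAD_FAST_LOAD_FAST z,z → push 6,6. Stack: [6, 6]
BINARY_OP % → 6 % 6 = 0. Stack: [0]
STORE_FAST z → z=0. Stack: []
LOAD_FAST z → push 0. Stack: [0]
LOAD_CONST → push 6. Stack: [0, 6]
BINARY_OP ^ → 0 ^ 6 = 6. Stack: [6]
STORE_FAST z → z=6. Stack: []
LOAD_FAST i → push 1. Stack: [1]
LOAD_CONST → push 1. Stack: [1, 1]
BINARY_OP + → 1 + 1 = 2. Stack: [2]
STORE_FAST i → i=2. Stack: []
LOAD_FAST i → push 2. Stack: [2]
LOAD_CONST → push 2. Stack: [2, 2]
COMPARE_OP bool(<) → 2 vs 2 = False. Stack: [False]
POP_JUMP_IF_FALSE → pop False; jump. Stack: []
LOAD_FAST z → push 6. Stack: [6]
RETURN_VALUE → return 6.

6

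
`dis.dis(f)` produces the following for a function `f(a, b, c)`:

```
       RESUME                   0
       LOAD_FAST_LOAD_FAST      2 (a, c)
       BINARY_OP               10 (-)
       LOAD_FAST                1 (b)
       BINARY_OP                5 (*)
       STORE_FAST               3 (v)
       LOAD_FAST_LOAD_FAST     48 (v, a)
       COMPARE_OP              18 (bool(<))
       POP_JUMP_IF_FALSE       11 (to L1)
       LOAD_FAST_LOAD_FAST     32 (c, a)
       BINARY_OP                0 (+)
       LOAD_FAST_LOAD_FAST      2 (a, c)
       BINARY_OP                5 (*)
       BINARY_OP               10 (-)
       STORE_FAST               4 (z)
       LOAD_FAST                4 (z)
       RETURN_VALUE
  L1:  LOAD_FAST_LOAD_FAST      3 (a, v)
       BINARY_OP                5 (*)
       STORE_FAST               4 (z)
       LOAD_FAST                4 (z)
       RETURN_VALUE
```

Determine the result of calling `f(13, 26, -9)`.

7436

LOAD_FAST_LOAD_FAST a,c → push 13,-9. Stack: [13, -9]
BINARY_OP - → 13 - -9 = 22. Stack: [22]
LOAD_FAST b → push 26. Stack: [22, 26]
BINARY_OP * → 22 * 26 = 572. Stack: [572]
STORE_FAST v → v=572. Stack: []
LOAD_FAST_LOAD_FAST v,a → push 572,13. Stack: [572, 13]
COMPARE_OP bool(<) → 572 vs 13 = False. Stack: [False]
POP_JUMP_IF_FALSE → pop False; jump. Stack: []
LOAD_FAST_LOAD_FAST a,v → push 13,572. Stack: [13, 572]
BINARY_OP * → 13 * 572 = 7436. Stack: [7436]
STORE_FAST z → z=7436. Stack: []
LOAD_FAST z → push 7436. Stack: [7436]
RETURN_VALUE → return 7436.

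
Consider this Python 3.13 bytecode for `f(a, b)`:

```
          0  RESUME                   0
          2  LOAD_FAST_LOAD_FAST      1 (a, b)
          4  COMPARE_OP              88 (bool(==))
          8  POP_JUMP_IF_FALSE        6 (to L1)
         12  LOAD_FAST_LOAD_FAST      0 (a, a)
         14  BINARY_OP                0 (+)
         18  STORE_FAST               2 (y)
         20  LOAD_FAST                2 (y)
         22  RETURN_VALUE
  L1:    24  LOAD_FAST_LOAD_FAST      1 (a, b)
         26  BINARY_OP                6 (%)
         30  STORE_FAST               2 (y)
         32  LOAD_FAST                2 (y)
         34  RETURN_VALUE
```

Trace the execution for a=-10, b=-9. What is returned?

LOAD_FAST_LOAD_FAST a,b → push -10,-9. Stack: [-10, -9]
COMPARE_OP bool(==) → -10 vs -9 = False. Stack: [False]
POP_JUMP_IF_FALSE → pop False; jump. Stack: []
LOAD_FAST_LOAD_FAST a,b → push -10,-9. Stack: [-10, -9]
BINARY_OP % → -10 % -9 = -1. Stack: [-1]
STORE_FAST y → y=-1. Stack: []
LOAD_FAST y → push -1. Stack: [-1]
RETURN_VALUE → return -1.

-1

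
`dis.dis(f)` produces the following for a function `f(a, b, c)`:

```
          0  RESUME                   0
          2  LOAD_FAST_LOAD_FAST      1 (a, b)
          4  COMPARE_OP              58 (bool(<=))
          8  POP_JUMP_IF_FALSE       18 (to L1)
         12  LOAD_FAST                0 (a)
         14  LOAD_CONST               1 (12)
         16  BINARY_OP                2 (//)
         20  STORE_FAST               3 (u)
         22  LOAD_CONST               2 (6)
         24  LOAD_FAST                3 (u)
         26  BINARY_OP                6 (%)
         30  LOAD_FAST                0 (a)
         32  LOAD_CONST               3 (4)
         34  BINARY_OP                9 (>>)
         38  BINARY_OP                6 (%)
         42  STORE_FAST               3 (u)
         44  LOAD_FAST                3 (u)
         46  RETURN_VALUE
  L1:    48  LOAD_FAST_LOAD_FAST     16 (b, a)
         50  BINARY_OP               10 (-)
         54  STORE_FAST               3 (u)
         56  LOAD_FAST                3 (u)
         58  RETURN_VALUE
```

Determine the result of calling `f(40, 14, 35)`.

-26

LOAD_FAST_LOAD_FAST a,b → push 40,14. Stack: [40, 14]
COMPARE_OP bool(<=) → 40 vs 14 = False. Stack: [False]
POP_JUMP_IF_FALSE → pop False; jump. Stack: []
LOAD_FAST_LOAD_FAST b,a → push 14,40. Stack: [14, 40]
BINARY_OP - → 14 - 40 = -26. Stack: [-26]
STORE_FAST u → u=-26. Stack: []
LOAD_FAST u → push -26. Stack: [-26]
RETURN_VALUE → return -26.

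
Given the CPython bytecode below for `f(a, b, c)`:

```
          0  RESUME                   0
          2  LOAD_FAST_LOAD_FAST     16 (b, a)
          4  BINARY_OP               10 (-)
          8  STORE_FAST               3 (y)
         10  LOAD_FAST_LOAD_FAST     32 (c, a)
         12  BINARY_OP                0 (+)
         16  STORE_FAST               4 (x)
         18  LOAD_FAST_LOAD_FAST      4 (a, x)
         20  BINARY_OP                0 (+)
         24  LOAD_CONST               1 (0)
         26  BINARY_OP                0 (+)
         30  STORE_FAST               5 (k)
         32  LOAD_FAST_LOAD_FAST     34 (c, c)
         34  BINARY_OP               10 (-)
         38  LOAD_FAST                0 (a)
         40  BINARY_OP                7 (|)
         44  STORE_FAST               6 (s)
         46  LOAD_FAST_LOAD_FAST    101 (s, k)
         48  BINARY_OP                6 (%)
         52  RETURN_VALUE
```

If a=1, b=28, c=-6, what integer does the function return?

-3

LOAD_FAST_LOAD_FAST b,a → push 28,1. Stack: [28, 1]
BINARY_OP - → 28 - 1 = 27. Stack: [27]
STORE_FAST y → y=27. Stack: []
LOAD_FAST_LOAD_FAST c,a → push -6,1. Stack: [-6, 1]
BINARY_OP + → -6 + 1 = -5. Stack: [-5]
STORE_FAST x → x=-5. Stack: []
LOAD_FAST_LOAD_FAST a,x → push 1,-5. Stack: [1, -5]
BINARY_OP + → 1 + -5 = -4. Stack: [-4]
LOAD_CONST → push 0. Stack: [-4, 0]
BINARY_OP + → -4 + 0 = -4. Stack: [-4]
STORE_FAST k → k=-4. Stack: []
LOAD_FAST_LOAD_FAST c,c → push -6,-6. Stack: [-6, -6]
BINARY_OP - → -6 - -6 = 0. Stack: [0]
LOAD_FAST a → push 1. Stack: [0, 1]
BINARY_OP | → 0 | 1 = 1. Stack: [1]
STORE_FAST s → s=1. Stack: []
LOAD_FAST_LOAD_FAST s,k → push 1,-4. Stack: [1, -4]
BINARY_OP % → 1 % -4 = -3. Stack: [-3]
RETURN_VALUE → return -3.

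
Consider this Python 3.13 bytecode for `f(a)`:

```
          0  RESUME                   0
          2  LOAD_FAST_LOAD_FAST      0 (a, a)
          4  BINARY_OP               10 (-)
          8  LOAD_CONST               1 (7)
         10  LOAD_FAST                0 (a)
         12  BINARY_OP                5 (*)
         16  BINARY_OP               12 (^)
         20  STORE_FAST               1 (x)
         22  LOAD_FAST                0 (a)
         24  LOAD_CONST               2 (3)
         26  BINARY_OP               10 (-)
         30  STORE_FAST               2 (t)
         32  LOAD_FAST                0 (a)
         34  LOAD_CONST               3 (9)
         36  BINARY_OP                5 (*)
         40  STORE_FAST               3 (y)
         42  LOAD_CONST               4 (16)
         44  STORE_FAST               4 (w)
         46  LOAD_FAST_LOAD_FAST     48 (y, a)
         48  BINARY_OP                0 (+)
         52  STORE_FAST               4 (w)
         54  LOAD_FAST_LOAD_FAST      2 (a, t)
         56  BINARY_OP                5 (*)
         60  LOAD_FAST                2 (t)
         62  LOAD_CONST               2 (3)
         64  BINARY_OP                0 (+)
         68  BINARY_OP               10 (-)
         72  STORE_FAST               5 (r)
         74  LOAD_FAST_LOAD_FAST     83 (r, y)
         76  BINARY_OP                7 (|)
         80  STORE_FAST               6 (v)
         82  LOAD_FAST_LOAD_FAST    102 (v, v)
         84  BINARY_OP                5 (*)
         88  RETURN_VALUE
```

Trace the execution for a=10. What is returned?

15876

LOAD_FAST_LOAD_FAST a,a → push 10,10. Stack: [10, 10]
BINARY_OP - → 10 - 10 = 0. Stack: [0]
LOAD_CONST → push 7. Stack: [0, 7]
LOAD_FAST a → push 10. Stack: [0, 7, 10]
BINARY_OP * → 7 * 10 = 70. Stack: [0, 70]
BINARY_OP ^ → 0 ^ 70 = 70. Stack: [70]
STORE_FAST x → x=70. Stack: []
LOAD_FAST a → push 10. Stack: [10]
LOAD_CONST → push 3. Stack: [10, 3]
BINARY_OP - → 10 - 3 = 7. Stack: [7]
STORE_FAST t → t=7. Stack: []
LOAD_FAST a → push 10. Stack: [10]
LOAD_CONST → push 9. Stack: [10, 9]
BINARY_OP * → 10 * 9 = 90. Stack: [90]
STORE_FAST y → y=90. Stack: []
LOAD_CONST → push 16. Stack: [16]
STORE_FAST w → w=16. Stack: []
LOAD_FAST_LOAD_FAST y,a → push 90,10. Stack: [90, 10]
BINARY_OP + → 90 + 10 = 100. Stack: [100]
STORE_FAST w → w=100. Stack: []
LOAD_FAST_LOAD_FAST a,t → push 10,7. Stack: [10, 7]
BINARY_OP * → 10 * 7 = 70. Stack: [70]
LOAD_FAST t → push 7. Stack: [70, 7]
LOAD_CONST → push 3. Stack: [70, 7, 3]
BINARY_OP + → 7 + 3 = 10. Stack: [70, 10]
BINARY_OP - → 70 - 10 = 60. Stack: [60]
STORE_FAST r → r=60. Stack: []
LOAD_FAST_LOAD_FAST r,y → push 60,90. Stack: [60, 90]
BINARY_OP | → 60 | 90 = 126. Stack: [126]
STORE_FAST v → v=126. Stack: []
LOAD_FAST_LOAD_FAST v,v → push 126,126. Stack: [126, 126]
BINARY_OP * → 126 * 126 = 15876. Stack: [15876]
RETURN_VALUE → return 15876.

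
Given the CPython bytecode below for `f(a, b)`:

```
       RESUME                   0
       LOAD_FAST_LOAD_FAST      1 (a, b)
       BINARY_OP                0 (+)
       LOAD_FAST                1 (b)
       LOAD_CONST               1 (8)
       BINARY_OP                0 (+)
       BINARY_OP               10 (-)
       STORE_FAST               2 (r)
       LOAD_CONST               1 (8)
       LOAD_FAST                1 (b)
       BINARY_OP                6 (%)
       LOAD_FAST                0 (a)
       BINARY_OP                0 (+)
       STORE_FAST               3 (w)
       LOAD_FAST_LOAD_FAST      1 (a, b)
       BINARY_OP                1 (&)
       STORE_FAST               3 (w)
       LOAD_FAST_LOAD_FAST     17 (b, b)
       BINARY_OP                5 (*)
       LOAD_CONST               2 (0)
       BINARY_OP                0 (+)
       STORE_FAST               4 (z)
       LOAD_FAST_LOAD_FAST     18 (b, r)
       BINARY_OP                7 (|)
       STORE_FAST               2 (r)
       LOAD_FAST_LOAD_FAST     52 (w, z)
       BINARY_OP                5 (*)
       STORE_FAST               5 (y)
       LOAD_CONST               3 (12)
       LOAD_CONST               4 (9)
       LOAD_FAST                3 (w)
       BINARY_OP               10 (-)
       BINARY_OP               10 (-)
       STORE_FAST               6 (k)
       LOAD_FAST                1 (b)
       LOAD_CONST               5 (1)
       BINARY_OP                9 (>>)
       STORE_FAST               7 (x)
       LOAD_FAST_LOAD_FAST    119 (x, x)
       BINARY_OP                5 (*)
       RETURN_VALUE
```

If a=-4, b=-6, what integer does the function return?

9

LOAD_FAST_LOAD_FAST a,b → push -4,-6. Stack: [-4, -6]
BINARY_OP + → -4 + -6 = -10. Stack: [-10]
LOAD_FAST b → push -6. Stack: [-10, -6]
LOAD_CONST → push 8. Stack: [-10, -6, 8]
BINARY_OP + → -6 + 8 = 2. Stack: [-10, 2]
BINARY_OP - → -10 - 2 = -12. Stack: [-12]
STORE_FAST r → r=-12. Stack: []
LOAD_CONST → push 8. Stack: [8]
LOAD_FAST b → push -6. Stack: [8, -6]
BINARY_OP % → 8 % -6 = -4. Stack: [-4]
LOAD_FAST a → push -4. Stack: [-4, -4]
BINARY_OP + → -4 + -4 = -8. Stack: [-8]
STORE_FAST w → w=-8. Stack: []
LOAD_FAST_LOAD_FAST a,b → push -4,-6. Stack: [-4, -6]
BINARY_OP & → -4 & -6 = -8. Stack: [-8]
STORE_FAST w → w=-8. Stack: []
LOAD_FAST_LOAD_FAST b,b → push -6,-6. Stack: [-6, -6]
BINARY_OP * → -6 * -6 = 36. Stack: [36]
LOAD_CONST → push 0. Stack: [36, 0]
BINARY_OP + → 36 + 0 = 36. Stack: [36]
STORE_FAST z → z=36. Stack: []
LOAD_FAST_LOAD_FAST b,r → push -6,-12. Stack: [-6, -12]
BINARY_OP | → -6 | -12 = -2. Stack: [-2]
STORE_FAST r → r=-2. Stack: []
LOAD_FAST_LOAD_FAST w,z → push -8,36. Stack: [-8, 36]
BINARY_OP * → -8 * 36 = -288. Stack: [-288]
STORE_FAST y → y=-288. Stack: []
LOAD_CONST → push 12. Stack: [12]
LOAD_CONST → push 9. Stack: [12, 9]
LOAD_FAST w → push -8. Stack: [12, 9, -8]
BINARY_OP - → 9 - -8 = 17. Stack: [12, 17]
BINARY_OP - → 12 - 17 = -5. Stack: [-5]
STORE_FAST k → k=-5. Stack: []
LOAD_FAST b → push -6. Stack: [-6]
LOAD_CONST → push 1. Stack: [-6, 1]
BINARY_OP >> → -6 >> 1 = -3. Stack: [-3]
STORE_FAST x → x=-3. Stack: []
LOAD_FAST_LOAD_FAST x,x → push -3,-3. Stack: [-3, -3]
BINARY_OP * → -3 * -3 = 9. Stack: [9]
RETURN_VALUE → return 9.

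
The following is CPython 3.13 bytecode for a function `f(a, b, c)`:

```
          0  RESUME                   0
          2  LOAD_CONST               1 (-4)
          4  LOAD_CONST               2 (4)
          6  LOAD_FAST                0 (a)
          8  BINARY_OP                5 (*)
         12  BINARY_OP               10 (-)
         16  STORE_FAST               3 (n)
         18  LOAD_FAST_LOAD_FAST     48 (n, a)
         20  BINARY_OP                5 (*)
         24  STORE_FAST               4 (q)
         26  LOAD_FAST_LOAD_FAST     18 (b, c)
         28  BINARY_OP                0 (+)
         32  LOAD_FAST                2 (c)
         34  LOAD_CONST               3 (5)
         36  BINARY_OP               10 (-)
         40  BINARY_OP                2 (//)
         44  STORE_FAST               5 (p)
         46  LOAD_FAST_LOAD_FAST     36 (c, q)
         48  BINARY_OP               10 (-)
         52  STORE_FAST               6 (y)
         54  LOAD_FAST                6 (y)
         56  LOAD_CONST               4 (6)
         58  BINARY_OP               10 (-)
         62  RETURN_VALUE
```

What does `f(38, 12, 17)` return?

5939

LOAD_CONST → push -4. Stack: [-4]
LOAD_CONST → push 4. Stack: [-4, 4]
LOAD_FAST a → push 38. Stack: [-4, 4, 38]
BINARY_OP * → 4 * 38 = 152. Stack: [-4, 152]
BINARY_OP - → -4 - 152 = -156. Stack: [-156]
STORE_FAST n → n=-156. Stack: []
LOAD_FAST_LOAD_FAST n,a → push -156,38. Stack: [-156, 38]
BINARY_OP * → -156 * 38 = -5928. Stack: [-5928]
STORE_FAST q → q=-5928. Stack: []
LOAD_FAST_LOAD_FAST b,c → push 12,17. Stack: [12, 17]
BINARY_OP + → 12 + 17 = 29. Stack: [29]
LOAD_FAST c → push 17. Stack: [29, 17]
LOAD_CONST → push 5. Stack: [29, 17, 5]
BINARY_OP - → 17 - 5 = 12. Stack: [29, 12]
BINARY_OP // → 29 // 12 = 2. Stack: [2]
STORE_FAST p → p=2. Stack: []
LOAD_FAST_LOAD_FAST c,q → push 17,-5928. Stack: [17, -5928]
BINARY_OP - → 17 - -5928 = 5945. Stack: [5945]
STORE_FAST y → y=5945. Stack: []
LOAD_FAST y → push 5945. Stack: [5945]
LOAD_CONST → push 6. Stack: [5945, 6]
BINARY_OP - → 5945 - 6 = 5939. Stack: [5939]
RETURN_VALUE → return 5939.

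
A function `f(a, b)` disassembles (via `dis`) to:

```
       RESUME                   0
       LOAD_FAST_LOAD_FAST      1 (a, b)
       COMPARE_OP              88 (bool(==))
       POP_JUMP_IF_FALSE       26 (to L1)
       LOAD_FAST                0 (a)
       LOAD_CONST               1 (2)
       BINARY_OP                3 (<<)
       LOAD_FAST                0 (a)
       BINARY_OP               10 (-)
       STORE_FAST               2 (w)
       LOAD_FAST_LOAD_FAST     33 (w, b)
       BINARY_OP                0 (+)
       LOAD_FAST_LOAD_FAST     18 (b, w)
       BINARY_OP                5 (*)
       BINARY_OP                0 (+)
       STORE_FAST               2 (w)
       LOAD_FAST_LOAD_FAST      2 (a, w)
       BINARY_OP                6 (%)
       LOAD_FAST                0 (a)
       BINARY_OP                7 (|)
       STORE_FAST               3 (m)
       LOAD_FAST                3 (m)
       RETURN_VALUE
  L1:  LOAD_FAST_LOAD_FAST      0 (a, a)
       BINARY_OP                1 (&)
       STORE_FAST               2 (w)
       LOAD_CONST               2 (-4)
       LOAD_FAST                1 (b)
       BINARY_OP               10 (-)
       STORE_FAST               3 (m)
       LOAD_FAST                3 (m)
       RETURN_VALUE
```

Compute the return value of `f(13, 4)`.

LOAD_FAST_LOAD_FAST a,b → push 13,4. Stack: [13, 4]
COMPARE_OP bool(==) → 13 vs 4 = False. Stack: [False]
POP_JUMP_IF_FALSE → pop False; jump. Stack: []
LOAD_FAST_LOAD_FAST a,a → push 13,13. Stack: [13, 13]
BINARY_OP & → 13 & 13 = 13. Stack: [13]
STORE_FAST w → w=13. Stack: []
LOAD_CONST → push -4. Stack: [-4]
LOAD_FAST b → push 4. Stack: [-4, 4]
BINARY_OP - → -4 - 4 = -8. Stack: [-8]
STORE_FAST m → m=-8. Stack: []
LOAD_FAST m → push -8. Stack: [-8]
RETURN_VALUE → return -8.

-8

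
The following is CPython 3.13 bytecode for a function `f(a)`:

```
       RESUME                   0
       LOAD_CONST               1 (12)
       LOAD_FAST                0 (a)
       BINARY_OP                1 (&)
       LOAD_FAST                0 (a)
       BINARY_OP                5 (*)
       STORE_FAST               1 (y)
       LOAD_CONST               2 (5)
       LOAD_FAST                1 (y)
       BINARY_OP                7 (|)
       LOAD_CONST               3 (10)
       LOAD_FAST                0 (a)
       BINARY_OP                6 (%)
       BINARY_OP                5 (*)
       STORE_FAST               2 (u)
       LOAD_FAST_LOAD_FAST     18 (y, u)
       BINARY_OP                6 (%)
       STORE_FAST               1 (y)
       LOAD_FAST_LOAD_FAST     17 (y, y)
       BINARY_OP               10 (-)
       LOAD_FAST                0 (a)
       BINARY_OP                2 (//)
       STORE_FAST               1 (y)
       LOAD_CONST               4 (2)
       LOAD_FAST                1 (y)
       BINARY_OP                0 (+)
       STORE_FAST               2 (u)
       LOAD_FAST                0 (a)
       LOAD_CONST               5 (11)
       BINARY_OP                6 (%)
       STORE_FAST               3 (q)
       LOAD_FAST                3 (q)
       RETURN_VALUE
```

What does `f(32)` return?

LOAD_CONST → push 12. Stack: [12]
LOAD_FAST a → push 32. Stack: [12, 32]
BINARY_OP & → 12 & 32 = 0. Stack: [0]
LOAD_FAST a → push 32. Stack: [0, 32]
BINARY_OP * → 0 * 32 = 0. Stack: [0]
STORE_FAST y → y=0. Stack: []
LOAD_CONST → push 5. Stack: [5]
LOAD_FAST y → push 0. Stack: [5, 0]
BINARY_OP | → 5 | 0 = 5. Stack: [5]
LOAD_CONST → push 10. Stack: [5, 10]
LOAD_FAST a → push 32. Stack: [5, 10, 32]
BINARY_OP % → 10 % 32 = 10. Stack: [5, 10]
BINARY_OP * → 5 * 10 = 50. Stack: [50]
STORE_FAST u → u=50. Stack: []
LOAD_FAST_LOAD_FAST y,u → push 0,50. Stack: [0, 50]
BINARY_OP % → 0 % 50 = 0. Stack: [0]
STORE_FAST y → y=0. Stack: []
LOAD_FAST_LOAD_FAST y,y → push 0,0. Stack: [0, 0]
BINARY_OP - → 0 - 0 = 0. Stack: [0]
LOAD_FAST a → push 32. Stack: [0, 32]
BINARY_OP // → 0 // 32 = 0. Stack: [0]
STORE_FAST y → y=0. Stack: []
LOAD_CONST → push 2. Stack: [2]
LOAD_FAST y → push 0. Stack: [2, 0]
BINARY_OP + → 2 + 0 = 2. Stack: [2]
STORE_FAST u → u=2. Stack: []
LOAD_FAST a → push 32. Stack: [32]
LOAD_CONST → push 11. Stack: [32, 11]
BINARY_OP % → 32 % 11 = 10. Stack: [10]
STORE_FAST q → q=10. Stack: []
LOAD_FAST q → push 10. Stack: [10]
RETURN_VALUE → return 10.

10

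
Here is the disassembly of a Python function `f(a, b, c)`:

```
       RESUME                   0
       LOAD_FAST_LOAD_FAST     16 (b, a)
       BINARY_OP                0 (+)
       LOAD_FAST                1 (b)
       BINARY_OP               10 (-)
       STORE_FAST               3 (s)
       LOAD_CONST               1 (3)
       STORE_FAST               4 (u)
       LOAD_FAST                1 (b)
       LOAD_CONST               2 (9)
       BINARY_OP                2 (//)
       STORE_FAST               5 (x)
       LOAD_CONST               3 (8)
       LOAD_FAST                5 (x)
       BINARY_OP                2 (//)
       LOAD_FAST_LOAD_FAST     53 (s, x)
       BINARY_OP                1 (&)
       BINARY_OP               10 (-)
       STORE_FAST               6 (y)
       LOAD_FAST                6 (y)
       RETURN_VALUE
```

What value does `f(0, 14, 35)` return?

8

LOAD_FAST_LOAD_FAST b,a → push 14,0. Stack: [14, 0]
BINARY_OP + → 14 + 0 = 14. Stack: [14]
LOAD_FAST b → push 14. Stack: [14, 14]
BINARY_OP - → 14 - 14 = 0. Stack: [0]
STORE_FAST s → s=0. Stack: []
LOAD_CONST → push 3. Stack: [3]
STORE_FAST u → u=3. Stack: []
LOAD_FAST b → push 14. Stack: [14]
LOAD_CONST → push 9. Stack: [14, 9]
BINARY_OP // → 14 // 9 = 1. Stack: [1]
STORE_FAST x → x=1. Stack: []
LOAD_CONST → push 8. Stack: [8]
LOAD_FAST x → push 1. Stack: [8, 1]
BINARY_OP // → 8 // 1 = 8. Stack: [8]
LOAD_FAST_LOAD_FAST s,x → push 0,1. Stack: [8, 0, 1]
BINARY_OP & → 0 & 1 = 0. Stack: [8, 0]
BINARY_OP - → 8 - 0 = 8. Stack: [8]
STORE_FAST y → y=8. Stack: []
LOAD_FAST y → push 8. Stack: [8]
RETURN_VALUE → return 8.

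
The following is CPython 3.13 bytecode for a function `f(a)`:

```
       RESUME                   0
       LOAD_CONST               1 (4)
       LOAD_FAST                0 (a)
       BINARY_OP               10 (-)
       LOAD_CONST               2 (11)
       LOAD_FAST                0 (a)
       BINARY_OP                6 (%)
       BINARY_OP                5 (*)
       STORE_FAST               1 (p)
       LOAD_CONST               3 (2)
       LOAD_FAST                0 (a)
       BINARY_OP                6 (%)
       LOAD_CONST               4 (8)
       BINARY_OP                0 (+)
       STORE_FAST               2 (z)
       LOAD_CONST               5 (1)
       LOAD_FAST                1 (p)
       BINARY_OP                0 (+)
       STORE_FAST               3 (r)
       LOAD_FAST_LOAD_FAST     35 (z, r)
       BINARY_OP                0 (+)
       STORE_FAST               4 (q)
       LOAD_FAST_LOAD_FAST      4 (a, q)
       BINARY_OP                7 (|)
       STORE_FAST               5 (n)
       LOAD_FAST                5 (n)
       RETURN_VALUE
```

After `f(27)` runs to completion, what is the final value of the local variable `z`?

10

LOAD_CONST → push 4. Stack: [4]
LOAD_FAST a → push 27. Stack: [4, 27]
BINARY_OP - → 4 - 27 = -23. Stack: [-23]
LOAD_CONST → push 11. Stack: [-23, 11]
LOAD_FAST a → push 27. Stack: [-23, 11, 27]
BINARY_OP % → 11 % 27 = 11. Stack: [-23, 11]
BINARY_OP * → -23 * 11 = -253. Stack: [-253]
STORE_FAST p → p=-253. Stack: []
LOAD_CONST → push 2. Stack: [2]
LOAD_FAST a → push 27. Stack: [2, 27]
BINARY_OP % → 2 % 27 = 2. Stack: [2]
LOAD_CONST → push 8. Stack: [2, 8]
BINARY_OP + → 2 + 8 = 10. Stack: [10]
STORE_FAST z → z=10. Stack: []
LOAD_CONST → push 1. Stack: [1]
LOAD_FAST p → push -253. Stack: [1, -253]
BINARY_OP + → 1 + -253 = -252. Stack: [-252]
STORE_FAST r → r=-252. Stack: []
LOAD_FAST_LOAD_FAST z,r → push 10,-252. Stack: [10, -252]
BINARY_OP + → 10 + -252 = -242. Stack: [-242]
STORE_FAST q → q=-242. Stack: []
LOAD_FAST_LOAD_FAST a,q → push 27,-242. Stack: [27, -242]
BINARY_OP | → 27 | -242 = -225. Stack: [-225]
STORE_FAST n → n=-225. Stack: []
LOAD_FAST n → push -225. Stack: [-225]
RETURN_VALUE → return -225.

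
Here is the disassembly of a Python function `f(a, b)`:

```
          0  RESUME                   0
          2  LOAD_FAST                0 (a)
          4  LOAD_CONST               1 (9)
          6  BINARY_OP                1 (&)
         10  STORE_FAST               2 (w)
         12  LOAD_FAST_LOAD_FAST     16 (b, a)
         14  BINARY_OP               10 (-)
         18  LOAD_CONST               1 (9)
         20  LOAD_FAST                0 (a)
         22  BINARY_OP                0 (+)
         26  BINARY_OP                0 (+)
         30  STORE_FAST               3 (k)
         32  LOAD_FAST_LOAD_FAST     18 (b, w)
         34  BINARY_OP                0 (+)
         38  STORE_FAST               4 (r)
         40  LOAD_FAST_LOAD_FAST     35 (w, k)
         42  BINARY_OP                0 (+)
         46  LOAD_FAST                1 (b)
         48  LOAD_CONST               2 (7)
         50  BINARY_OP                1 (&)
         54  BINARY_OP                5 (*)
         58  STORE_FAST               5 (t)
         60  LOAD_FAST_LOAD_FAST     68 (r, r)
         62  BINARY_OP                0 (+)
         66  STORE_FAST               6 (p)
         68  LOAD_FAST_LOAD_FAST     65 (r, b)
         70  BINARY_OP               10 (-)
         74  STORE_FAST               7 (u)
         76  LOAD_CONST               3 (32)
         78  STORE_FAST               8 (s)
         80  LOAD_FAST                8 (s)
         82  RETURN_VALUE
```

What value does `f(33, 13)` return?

LOAD_FAST a → push 33. Stack: [33]
LOAD_CONST → push 9. Stack: [33, 9]
BINARY_OP & → 33 & 9 = 1. Stack: [1]
STORE_FAST w → w=1. Stack: []
LOAD_FAST_LOAD_FAST b,a → push 13,33. Stack: [13, 33]
BINARY_OP - → 13 - 33 = -20. Stack: [-20]
LOAD_CONST → push 9. Stack: [-20, 9]
LOAD_FAST a → push 33. Stack: [-20, 9, 33]
BINARY_OP + → 9 + 33 = 42. Stack: [-20, 42]
BINARY_OP + → -20 + 42 = 22. Stack: [22]
STORE_FAST k → k=22. Stack: []
LOAD_FAST_LOAD_FAST b,w → push 13,1. Stack: [13, 1]
BINARY_OP + → 13 + 1 = 14. Stack: [14]
STORE_FAST r → r=14. Stack: []
LOAD_FAST_LOAD_FAST w,k → push 1,22. Stack: [1, 22]
BINARY_OP + → 1 + 22 = 23. Stack: [23]
LOAD_FAST b → push 13. Stack: [23, 13]
LOAD_CONST → push 7. Stack: [23, 13, 7]
BINARY_OP & → 13 & 7 = 5. Stack: [23, 5]
BINARY_OP * → 23 * 5 = 115. Stack: [115]
STORE_FAST t → t=115. Stack: []
LOAD_FAST_LOAD_FAST r,r → push 14,14. Stack: [14, 14]
BINARY_OP + → 14 + 14 = 28. Stack: [28]
STORE_FAST p → p=28. Stack: []
LOAD_FAST_LOAD_FAST r,b → push 14,13. Stack: [14, 13]
BINARY_OP - → 14 - 13 = 1. Stack: [1]
STORE_FAST u → u=1. Stack: []
LOAD_CONST → push 32. Stack: [32]
STORE_FAST s → s=32. Stack: []
LOAD_FAST s → push 32. Stack: [32]
RETURN_VALUE → return 32.

32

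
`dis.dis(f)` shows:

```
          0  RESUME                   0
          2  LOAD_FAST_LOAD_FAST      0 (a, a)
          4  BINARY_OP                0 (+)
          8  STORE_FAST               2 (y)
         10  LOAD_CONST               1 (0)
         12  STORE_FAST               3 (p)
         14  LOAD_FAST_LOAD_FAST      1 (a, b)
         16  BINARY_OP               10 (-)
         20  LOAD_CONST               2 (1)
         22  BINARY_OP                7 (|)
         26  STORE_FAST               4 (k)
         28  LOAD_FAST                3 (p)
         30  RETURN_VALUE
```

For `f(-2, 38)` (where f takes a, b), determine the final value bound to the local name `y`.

LOAD_FAST_LOAD_FAST a,a → push -2,-2. Stack: [-2, -2]
BINARY_OP + → -2 + -2 = -4. Stack: [-4]
STORE_FAST y → y=-4. Stack: []
LOAD_CONST → push 0. Stack: [0]
STORE_FAST p → p=0. Stack: []
LOAD_FAST_LOAD_FAST a,b → push -2,38. Stack: [-2, 38]
BINARY_OP - → -2 - 38 = -40. Stack: [-40]
LOAD_CONST → push 1. Stack: [-40, 1]
BINARY_OP | → -40 | 1 = -39. Stack: [-39]
STORE_FAST k → k=-39. Stack: []
LOAD_FAST p → push 0. Stack: [0]
RETURN_VALUE → return 0.

-4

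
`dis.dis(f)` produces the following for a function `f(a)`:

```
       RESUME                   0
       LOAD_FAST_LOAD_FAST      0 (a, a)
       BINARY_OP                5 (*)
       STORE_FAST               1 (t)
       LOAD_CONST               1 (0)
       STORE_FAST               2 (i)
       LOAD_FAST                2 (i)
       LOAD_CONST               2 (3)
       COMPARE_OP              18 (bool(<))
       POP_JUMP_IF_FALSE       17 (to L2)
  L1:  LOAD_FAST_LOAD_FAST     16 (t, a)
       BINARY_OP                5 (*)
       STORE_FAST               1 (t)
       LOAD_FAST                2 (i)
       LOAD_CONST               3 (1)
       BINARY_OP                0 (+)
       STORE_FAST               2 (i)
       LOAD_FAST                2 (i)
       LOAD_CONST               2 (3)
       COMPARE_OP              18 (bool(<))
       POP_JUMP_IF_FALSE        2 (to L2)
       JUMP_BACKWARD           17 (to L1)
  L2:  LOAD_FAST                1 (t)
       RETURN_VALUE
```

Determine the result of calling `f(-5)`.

-3125

LOAD_FAST_LOAD_FAST a,a → push -5,-5. Stack: [-5, -5]
BINARY_OP * → -5 * -5 = 25. Stack: [25]
STORE_FAST t → t=25. Stack: []
LOAD_CONST → push 0. Stack: [0]
STORE_FAST i → i=0. Stack: []
LOAD_FAST i → push 0. Stack: [0]
LOAD_CONST → push 3. Stack: [0, 3]
COMPARE_OP bool(<) → 0 vs 3 = True. Stack: [True]
POP_JUMP_IF_FALSE → pop True; no jump. Stack: []
LOAD_FAST_LOAD_FAST t,a → push 25,-5. Stack: [25, -5]
BINARY_OP * → 25 * -5 = -125. Stack: [-125]
STORE_FAST t → t=-125. Stack: []
LOAD_FAST i → push 0. Stack: [0]
LOAD_CONST → push 1. Stack: [0, 1]
BINARY_OP + → 0 + 1 = 1. Stack: [1]
STORE_FAST i → i=1. Stack: []
LOAD_FAST i → push 1. Stack: [1]
LOAD_CONST → push 3. Stack: [1, 3]
COMPARE_OP bool(<) → 1 vs 3 = True. Stack: [True]
POP_JUMP_IF_FALSE → pop True; no jump. Stack: []
LOAD_FAST_LOAD_FAST t,a → push -125,-5. Stack: [-125, -5]
BINARY_OP * → -125 * -5 = 625. Stack: [625]
STORE_FAST t → t=625. Stack: []
LOAD_FAST i → push 1. Stack: [1]
LOAD_CONST → push 1. Stack: [1, 1]
BINARY_OP + → 1 + 1 = 2. Stack: [2]
STORE_FAST i → i=2. Stack: []
LOAD_FAST i → push 2. Stack: [2]
LOAD_CONST → push 3. Stack: [2, 3]
COMPARE_OP bool(<) → 2 vs 3 = True. Stack: [True]
POP_JUMP_IF_FALSE → pop True; no jump. Stack: []
LOAD_FAST_LOAD_FAST t,a → push 625,-5. Stack: [625, -5]
BINARY_OP * → 625 * -5 = -3125. Stack: [-3125]
STORE_FAST t → t=-3125. Stack: []
LOAD_FAST i → push 2. Stack: [2]
LOAD_CONST → push 1. Stack: [2, 1]
BINARY_OP + → 2 + 1 = 3. Stack: [3]
STORE_FAST i → i=3. Stack: []
LOAD_FAST i → push 3. Stack: [3]
LOAD_CONST → push 3. Stack: [3, 3]
COMPARE_OP bool(<) → 3 vs 3 = False. Stack: [False]
POP_JUMP_IF_FALSE → pop False; jump. Stack: []
LOAD_FAST t → push -3125. Stack: [-3125]
RETURN_VALUE → return -3125.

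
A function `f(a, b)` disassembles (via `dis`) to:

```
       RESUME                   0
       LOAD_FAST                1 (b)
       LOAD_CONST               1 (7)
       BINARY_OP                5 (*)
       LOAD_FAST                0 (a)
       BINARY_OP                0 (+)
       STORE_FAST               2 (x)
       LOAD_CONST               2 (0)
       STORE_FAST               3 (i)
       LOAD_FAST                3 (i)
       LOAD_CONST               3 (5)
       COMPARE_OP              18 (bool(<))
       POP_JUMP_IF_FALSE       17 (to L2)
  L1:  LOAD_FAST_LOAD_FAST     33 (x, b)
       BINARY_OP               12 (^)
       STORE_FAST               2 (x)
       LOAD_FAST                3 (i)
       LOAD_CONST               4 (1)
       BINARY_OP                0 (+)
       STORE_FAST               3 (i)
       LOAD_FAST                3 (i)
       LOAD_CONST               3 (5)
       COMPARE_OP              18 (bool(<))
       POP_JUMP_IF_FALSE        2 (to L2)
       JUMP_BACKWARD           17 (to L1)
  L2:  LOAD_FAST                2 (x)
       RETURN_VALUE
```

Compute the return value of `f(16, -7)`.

LOAD_FAST b → push -7
LOAD_CONST → push 7
BINARY_OP * → -7 * 7 = -49
LOAD_FAST a → push 16
BINARY_OP + → -49 + 16 = -33
STORE_FAST x → x=-33
LOAD_CONST → push 0
STORE_FAST i → i=0
LOAD_FAST i → push 0
LOAD_CONST → push 5
COMPARE_OP bool(<) → 0 vs 5 = True
POP_JUMP_IF_FALSE → pop True; no jump
LOAD_FAST_LOAD_FAST x,b → push -33,-7
BINARY_OP ^ → -33 ^ -7 = 38
STORE_FAST x → x=38
LOAD_FAST i → push 0
LOAD_CONST → push 1
BINARY_OP + → 0 + 1 = 1
STORE_FAST i → i=1
LOAD_FAST i → push 1
LOAD_CONST → push 5
COMPARE_OP bool(<) → 1 vs 5 = True
POP_JUMP_IF_FALSE → pop True; no jump
LOAD_FAST_LOAD_FAST x,b → push 38,-7
BINARY_OP ^ → 38 ^ -7 = -33
STORE_FAST x → x=-33
LOAD_FAST i → push 1
LOAD_CONST → push 1
BINARY_OP + → 1 + 1 = 2
STORE_FAST i → i=2
LOAD_FAST i → push 2
LOAD_CONST → push 5
COMPARE_OP bool(<) → 2 vs 5 = True
POP_JUMP_IF_FALSE → pop True; no jump
LOAD_FAST_LOAD_FAST x,b → push -33,-7
BINARY_OP ^ → -33 ^ -7 = 38
STORE_FAST x → x=38
LOAD_FAST i → push 2
LOAD_CONST → push 1
BINARY_OP + → 2 + 1 = 3
STORE_FAST i → i=3
LOAD_FAST i → push 3
LOAD_CONST → push 5
COMPARE_OP bool(<) → 3 vs 5 = True
POP_JUMP_IF_FALSE → pop True; no jump
LOAD_FAST_LOAD_FAST x,b → push 38,-7
BINARY_OP ^ → 38 ^ -7 = -33
STORE_FAST x → x=-33
LOAD_FAST i → push 3
LOAD_CONST → push 1
BINARY_OP + → 3 + 1 = 4
STORE_FAST i → i=4
LOAD_FAST i → push 4
LOAD_CONST → push 5
COMPARE_OP bool(<) → 4 vs 5 = True
POP_JUMP_IF_FALSE → pop True; no jump
LOAD_FAST_LOAD_FAST x,b → push -33,-7
BINARY_OP ^ → -33 ^ -7 = 38
STORE_FAST x → x=38
LOAD_FAST i → push 4
LOAD_CONST → push 1
BINARY_OP + → 4 + 1 = 5
STORE_FAST i → i=5
LOAD_FAST i → push 5
LOAD_CONST → push 5
COMPARE_OP bool(<) → 5 vs 5 = False
POP_JUMP_IF_FALSE → pop False; jump
LOAD_FAST x → push 38
RETURN_VALUE → return 38.

38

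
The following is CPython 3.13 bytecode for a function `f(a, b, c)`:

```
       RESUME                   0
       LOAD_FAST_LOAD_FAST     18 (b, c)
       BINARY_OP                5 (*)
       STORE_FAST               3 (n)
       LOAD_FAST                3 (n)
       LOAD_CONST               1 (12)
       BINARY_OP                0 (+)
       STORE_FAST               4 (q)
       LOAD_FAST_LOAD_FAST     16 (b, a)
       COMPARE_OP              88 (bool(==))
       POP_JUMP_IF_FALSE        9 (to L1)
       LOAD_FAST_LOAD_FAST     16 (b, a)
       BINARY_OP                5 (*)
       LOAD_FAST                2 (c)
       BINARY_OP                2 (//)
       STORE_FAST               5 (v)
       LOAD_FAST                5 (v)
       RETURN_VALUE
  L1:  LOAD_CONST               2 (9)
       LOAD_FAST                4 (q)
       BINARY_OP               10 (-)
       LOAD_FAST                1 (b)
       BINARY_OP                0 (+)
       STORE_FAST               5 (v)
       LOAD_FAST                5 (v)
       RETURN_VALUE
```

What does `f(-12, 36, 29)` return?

LOAD_FAST_LOAD_FAST b,c → push 36,29. Stack: [36, 29]
BINARY_OP * → 36 * 29 = 1044. Stack: [1044]
STORE_FAST n → n=1044. Stack: []
LOAD_FAST n → push 1044. Stack: [1044]
LOAD_CONST → push 12. Stack: [1044, 12]
BINARY_OP + → 1044 + 12 = 1056. Stack: [1056]
STORE_FAST q → q=1056. Stack: []
LOAD_FAST_LOAD_FAST b,a → push 36,-12. Stack: [36, -12]
COMPARE_OP bool(==) → 36 vs -12 = False. Stack: [False]
POP_JUMP_IF_FALSE → pop False; jump. Stack: []
LOAD_CONST → push 9. Stack: [9]
LOAD_FAST q → push 1056. Stack: [9, 1056]
BINARY_OP - → 9 - 1056 = -1047. Stack: [-1047]
LOAD_FAST b → push 36. Stack: [-1047, 36]
BINARY_OP + → -1047 + 36 = -1011. Stack: [-1011]
STORE_FAST v → v=-1011. Stack: []
LOAD_FAST v → push -1011. Stack: [-1011]
RETURN_VALUE → return -1011.

-1011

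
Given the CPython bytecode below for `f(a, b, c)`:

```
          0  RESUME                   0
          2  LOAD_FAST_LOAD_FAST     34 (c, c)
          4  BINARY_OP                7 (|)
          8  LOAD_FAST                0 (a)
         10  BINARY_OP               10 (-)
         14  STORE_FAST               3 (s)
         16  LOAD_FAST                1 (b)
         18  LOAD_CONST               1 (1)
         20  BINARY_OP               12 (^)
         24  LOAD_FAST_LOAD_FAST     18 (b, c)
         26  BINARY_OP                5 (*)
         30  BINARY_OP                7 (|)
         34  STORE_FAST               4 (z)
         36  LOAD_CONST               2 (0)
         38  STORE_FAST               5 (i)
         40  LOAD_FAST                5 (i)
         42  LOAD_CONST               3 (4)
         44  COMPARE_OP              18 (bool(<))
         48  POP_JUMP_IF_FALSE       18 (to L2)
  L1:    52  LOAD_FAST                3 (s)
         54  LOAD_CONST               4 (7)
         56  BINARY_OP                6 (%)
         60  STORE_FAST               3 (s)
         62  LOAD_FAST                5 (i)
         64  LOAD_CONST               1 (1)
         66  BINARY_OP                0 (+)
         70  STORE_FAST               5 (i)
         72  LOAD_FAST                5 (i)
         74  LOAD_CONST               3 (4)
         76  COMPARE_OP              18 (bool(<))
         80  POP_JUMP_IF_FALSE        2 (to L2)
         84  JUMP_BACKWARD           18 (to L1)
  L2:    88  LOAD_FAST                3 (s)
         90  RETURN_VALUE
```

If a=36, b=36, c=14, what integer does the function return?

6

LOAD_FAST_LOAD_FAST c,c → push 14,14
BINARY_OP | → 14 | 14 = 14
LOAD_FAST a → push 36
BINARY_OP - → 14 - 36 = -22
STORE_FAST s → s=-22
LOAD_FAST b → push 36
LOAD_CONST → push 1
BINARY_OP ^ → 36 ^ 1 = 37
LOAD_FAST_LOAD_FAST b,c → push 36,14
BINARY_OP * → 36 * 14 = 504
BINARY_OP | → 37 | 504 = 509
STORE_FAST z → z=509
LOAD_CONST → push 0
STORE_FAST i → i=0
LOAD_FAST i → push 0
LOAD_CONST → push 4
COMPARE_OP bool(<) → 0 vs 4 = True
POP_JUMP_IF_FALSE → pop True; no jump
LOAD_FAST s → push -22
LOAD_CONST → push 7
BINARY_OP % → -22 % 7 = 6
STORE_FAST s → s=6
LOAD_FAST i → push 0
LOAD_CONST → push 1
BINARY_OP + → 0 + 1 = 1
STORE_FAST i → i=1
LOAD_FAST i → push 1
LOAD_CONST → push 4
COMPARE_OP bool(<) → 1 vs 4 = True
POP_JUMP_IF_FALSE → pop True; no jump
LOAD_FAST s → push 6
LOAD_CONST → push 7
BINARY_OP % → 6 % 7 = 6
STORE_FAST s → s=6
LOAD_FAST i → push 1
LOAD_CONST → push 1
BINARY_OP + → 1 + 1 = 2
STORE_FAST i → i=2
LOAD_FAST i → push 2
LOAD_CONST → push 4
COMPARE_OP bool(<) → 2 vs 4 = True
POP_JUMP_IF_FALSE → pop True; no jump
LOAD_FAST s → push 6
LOAD_CONST → push 7
BINARY_OP % → 6 % 7 = 6
STORE_FAST s → s=6
LOAD_FAST i → push 2
LOAD_CONST → push 1
BINARY_OP + → 2 + 1 = 3
STORE_FAST i → i=3
LOAD_FAST i → push 3
LOAD_CONST → push 4
COMPARE_OP bool(<) → 3 vs 4 = True
POP_JUMP_IF_FALSE → pop True; no jump
LOAD_FAST s → push 6
LOAD_CONST → push 7
BINARY_OP % → 6 % 7 = 6
STORE_FAST s → s=6
LOAD_FAST i → push 3
LOAD_CONST → push 1
BINARY_OP + → 3 + 1 = 4
STORE_FAST i → i=4
LOAD_FAST i → push 4
LOAD_CONST → push 4
COMPARE_OP bool(<) → 4 vs 4 = False
POP_JUMP_IF_FALSE → pop False; jump
LOAD_FAST s → push 6
RETURN_VALUE → return 6.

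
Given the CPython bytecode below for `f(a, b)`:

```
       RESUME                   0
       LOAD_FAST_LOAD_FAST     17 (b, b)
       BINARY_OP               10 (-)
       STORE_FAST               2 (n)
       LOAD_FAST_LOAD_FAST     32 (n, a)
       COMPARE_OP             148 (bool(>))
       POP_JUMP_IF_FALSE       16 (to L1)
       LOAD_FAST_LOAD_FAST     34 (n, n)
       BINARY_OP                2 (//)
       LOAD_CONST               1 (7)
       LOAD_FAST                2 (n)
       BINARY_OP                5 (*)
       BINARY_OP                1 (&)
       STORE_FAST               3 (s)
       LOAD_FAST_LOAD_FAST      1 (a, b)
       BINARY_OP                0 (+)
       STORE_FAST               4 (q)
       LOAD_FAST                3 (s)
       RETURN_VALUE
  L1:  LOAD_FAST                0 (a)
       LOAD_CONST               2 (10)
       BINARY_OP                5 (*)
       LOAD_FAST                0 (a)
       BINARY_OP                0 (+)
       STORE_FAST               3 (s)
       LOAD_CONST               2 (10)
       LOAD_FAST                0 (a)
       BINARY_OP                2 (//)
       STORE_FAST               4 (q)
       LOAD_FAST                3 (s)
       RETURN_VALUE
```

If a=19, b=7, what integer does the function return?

LOAD_FAST_LOAD_FAST b,b → push 7,7. Stack: [7, 7]
BINARY_OP - → 7 - 7 = 0. Stack: [0]
STORE_FAST n → n=0. Stack: []
LOAD_FAST_LOAD_FAST n,a → push 0,19. Stack: [0, 19]
COMPARE_OP bool(>) → 0 vs 19 = False. Stack: [False]
POP_JUMP_IF_FALSE → pop False; jump. Stack: []
LOAD_FAST a → push 19. Stack: [19]
LOAD_CONST → push 10. Stack: [19, 10]
BINARY_OP * → 19 * 10 = 190. Stack: [190]
LOAD_FAST a → push 19. Stack: [190, 19]
BINARY_OP + → 190 + 19 = 209. Stack: [209]
STORE_FAST s → s=209. Stack: []
LOAD_CONST → push 10. Stack: [10]
LOAD_FAST a → push 19. Stack: [10, 19]
BINARY_OP // → 10 // 19 = 0. Stack: [0]
STORE_FAST q → q=0. Stack: []
LOAD_FAST s → push 209. Stack: [209]
RETURN_VALUE → return 209.

209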